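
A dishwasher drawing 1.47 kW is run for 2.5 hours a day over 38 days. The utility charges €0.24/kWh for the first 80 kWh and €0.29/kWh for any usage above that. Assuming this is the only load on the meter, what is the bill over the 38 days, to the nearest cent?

€36.50

Runtime = 2.5 h/day × 38 days = 95 h
Energy = 1.47 kW × 95 h = 139.65 kWh
Tier 1 (0–80 kWh): 80 × €0.24 = €19.2
Above 80 kWh: 59.65 × €0.29 = €17.2985
Bill = €36.50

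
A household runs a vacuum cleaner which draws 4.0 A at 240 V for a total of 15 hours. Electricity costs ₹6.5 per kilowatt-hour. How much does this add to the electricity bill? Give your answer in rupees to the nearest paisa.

₹93.60

Power = 4.0 A × 240 V = 960 W = 0.96 kW
Energy = 0.96 kW × 15 h = 14.4 kWh
Cost = 14.4 kWh × ₹6.5/kWh = ₹93.60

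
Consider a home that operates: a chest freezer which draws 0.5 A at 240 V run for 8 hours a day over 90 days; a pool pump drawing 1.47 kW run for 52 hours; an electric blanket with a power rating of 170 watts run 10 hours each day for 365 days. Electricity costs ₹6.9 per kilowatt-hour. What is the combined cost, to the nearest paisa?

₹5405.05

chest freezer: Power = 0.5 A × 240 V = 120 W = 0.12 kW
chest freezer: Runtime = 8 h/day × 90 days = 720 h
chest freezer: 0.12 kW × 720 h = 86.4 kWh
pool pump: 1.47 kW × 52 h = 76.44 kWh
electric blanket: Runtime = 10 h/day × 365 days = 3650 h
electric blanket: 0.17 kW × 3650 h = 620.5 kWh
Total energy = 783.34 kWh
Cost = 783.34 × ₹6.9 = ₹5405.05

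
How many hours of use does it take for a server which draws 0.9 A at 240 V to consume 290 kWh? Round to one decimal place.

Power = 0.9 A × 240 V = 216 W = 0.216 kW
Hours = 290 kWh ÷ 0.216 kW = 1342.6 h

1342.6 h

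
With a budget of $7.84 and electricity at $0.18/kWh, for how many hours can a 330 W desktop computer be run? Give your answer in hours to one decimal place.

Energy available = $7.84 ÷ $0.18/kWh = 43.5556 kWh
Hours = 43.5556 kWh ÷ 0.33 kW = 132.0 h

132.0 h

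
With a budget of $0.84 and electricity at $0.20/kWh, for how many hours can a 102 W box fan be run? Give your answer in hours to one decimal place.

Energy available = $0.84 ÷ $0.20/kWh = 4.2 kWh
Hours = 4.2 kWh ÷ 0.102 kW = 41.2 h

41.2 h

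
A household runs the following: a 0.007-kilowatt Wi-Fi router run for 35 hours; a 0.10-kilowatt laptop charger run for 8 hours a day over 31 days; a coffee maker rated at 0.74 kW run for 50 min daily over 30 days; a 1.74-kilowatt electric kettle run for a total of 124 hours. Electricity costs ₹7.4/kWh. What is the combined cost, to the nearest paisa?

Wi-Fi router: 0.007 kW × 35 h = 0.245 kWh
laptop charger: Runtime = 8 h/day × 31 days = 248 h
laptop charger: 0.1 kW × 248 h = 24.8 kWh
coffee maker: Runtime = 50 min × 30 = 1500 min = 25 h
coffee maker: 0.74 kW × 25 h = 18.5 kWh
electric kettle: 1.74 kW × 124 h = 215.76 kWh
Total energy = 259.305 kWh
Cost = 259.305 × ₹7.4 = ₹1918.86

₹1918.86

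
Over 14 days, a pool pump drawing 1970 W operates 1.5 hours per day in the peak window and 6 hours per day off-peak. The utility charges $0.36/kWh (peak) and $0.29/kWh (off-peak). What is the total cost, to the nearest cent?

Peak energy = 1.97 kW × 1.5 h × 14 = 41.37 kWh
Off-peak energy = 1.97 kW × 6 h × 14 = 165.48 kWh
Cost = 41.37 × $0.36 + 165.48 × $0.29 = $14.8932 + $47.9892 = $62.88

$62.88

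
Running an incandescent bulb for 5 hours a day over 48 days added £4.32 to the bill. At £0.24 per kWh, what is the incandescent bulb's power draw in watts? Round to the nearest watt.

Energy = £4.32 ÷ £0.24/kWh = 18 kWh
Runtime = 5 h/day × 48 days = 240 h
Power = 18 kWh ÷ 240 h = 0.075 kW = 75 W

75 W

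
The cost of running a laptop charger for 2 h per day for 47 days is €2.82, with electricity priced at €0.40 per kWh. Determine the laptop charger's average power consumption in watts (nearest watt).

Energy = €2.82 ÷ €0.40/kWh = 7.05 kWh
Runtime = 2 h/day × 47 days = 94 h
Power = 7.05 kWh ÷ 94 h = 0.075 kW = 75 W

75 W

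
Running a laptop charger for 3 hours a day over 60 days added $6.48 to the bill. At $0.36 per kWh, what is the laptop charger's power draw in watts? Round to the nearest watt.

100 W

Energy = $6.48 ÷ $0.36/kWh = 18 kWh
Runtime = 3 h/day × 60 days = 180 h
Power = 18 kWh ÷ 180 h = 0.1 kW = 100 W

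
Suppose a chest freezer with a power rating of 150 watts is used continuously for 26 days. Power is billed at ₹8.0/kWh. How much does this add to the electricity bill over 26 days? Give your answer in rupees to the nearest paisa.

₹748.80

Runtime = 24 h × 26 = 624 h
Energy = 0.15 kW × 624 h = 93.6 kWh
Cost = 93.6 kWh × ₹8.0/kWh = ₹748.80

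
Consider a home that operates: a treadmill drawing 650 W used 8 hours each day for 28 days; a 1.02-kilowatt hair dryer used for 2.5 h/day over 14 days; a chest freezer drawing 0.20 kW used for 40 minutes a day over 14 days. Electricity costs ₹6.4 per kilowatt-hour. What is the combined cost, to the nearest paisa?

treadmill: Runtime = 8 h/day × 28 days = 224 h
treadmill: 0.65 kW × 224 h = 145.6 kWh
hair dryer: Runtime = 2.5 h/day × 14 days = 35 h
hair dryer: 1.02 kW × 35 h = 35.7 kWh
chest freezer: Runtime = 40 min × 14 = 560 min = 9.333333… h
chest freezer: 0.2 kW × 9.333333… h = 1.866666… kWh
Total energy = 183.166666… kWh
Cost = 183.166666… × ₹6.4 = ₹1172.27

₹1172.27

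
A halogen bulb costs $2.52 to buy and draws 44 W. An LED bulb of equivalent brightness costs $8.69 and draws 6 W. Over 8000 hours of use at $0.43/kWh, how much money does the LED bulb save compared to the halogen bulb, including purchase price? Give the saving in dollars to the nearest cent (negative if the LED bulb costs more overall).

halogen bulb: $2.52 + (44/1000) kW × 8000 h × $0.43 = $2.52 + $151.36 = $153.88
LED bulb: $8.69 + (6/1000) kW × 8000 h × $0.43 = $8.69 + $20.64 = $29.33
Saving = $153.88 − $29.33 = $124.55

$124.55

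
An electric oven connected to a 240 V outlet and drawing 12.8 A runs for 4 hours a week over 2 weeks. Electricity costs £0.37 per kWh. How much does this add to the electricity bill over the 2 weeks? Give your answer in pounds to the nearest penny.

Power = 12.8 A × 240 V = 3072 W = 3.072 kW
Runtime = 4 h/week × 2 weeks = 8 h
Energy = 3.072 kW × 8 h = 24.576 kWh
Cost = 24.576 kWh × £0.37/kWh = £9.09

£9.09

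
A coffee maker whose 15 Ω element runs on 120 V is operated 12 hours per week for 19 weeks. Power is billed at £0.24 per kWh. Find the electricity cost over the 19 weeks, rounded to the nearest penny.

£52.53

Power = V²/R = 120²/15 = 960 W = 0.96 kW
Runtime = 12 h/week × 19 weeks = 228 h
Energy = 0.96 kW × 228 h = 218.88 kWh
Cost = 218.88 kWh × £0.24/kWh = £52.53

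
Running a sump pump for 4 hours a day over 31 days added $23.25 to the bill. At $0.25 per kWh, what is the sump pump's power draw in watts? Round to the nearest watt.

750 W

Energy = $23.25 ÷ $0.25/kWh = 93 kWh
Runtime = 4 h/day × 31 days = 124 h
Power = 93 kWh ÷ 124 h = 0.75 kW = 750 W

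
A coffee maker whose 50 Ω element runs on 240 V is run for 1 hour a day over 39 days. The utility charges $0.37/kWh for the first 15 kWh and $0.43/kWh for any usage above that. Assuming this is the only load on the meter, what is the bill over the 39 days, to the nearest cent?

$18.42

Power = V²/R = 240²/50 = 1152 W = 1.152 kW
Runtime = 1 h/day × 39 days = 39 h
Energy = 1.152 kW × 39 h = 44.928 kWh
Tier 1 (0–15 kWh): 15 × $0.37 = $5.55
Above 15 kWh: 29.928 × $0.43 = $12.86904
Bill = $18.42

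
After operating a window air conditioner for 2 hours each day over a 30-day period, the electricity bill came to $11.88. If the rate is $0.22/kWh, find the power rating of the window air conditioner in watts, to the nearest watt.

900 W

Energy = $11.88 ÷ $0.22/kWh = 54 kWh
Runtime = 2 h/day × 30 days = 60 h
Power = 54 kWh ÷ 60 h = 0.9 kW = 900 W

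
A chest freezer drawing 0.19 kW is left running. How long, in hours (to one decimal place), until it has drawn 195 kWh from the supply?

1026.3 h

Hours = 195 kWh ÷ 0.19 kW = 1026.3 h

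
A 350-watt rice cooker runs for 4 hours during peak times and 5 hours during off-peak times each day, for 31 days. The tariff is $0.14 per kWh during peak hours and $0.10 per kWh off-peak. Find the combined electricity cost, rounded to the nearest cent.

$11.50

Peak energy = 0.35 kW × 4 h × 31 = 43.4 kWh
Off-peak energy = 0.35 kW × 5 h × 31 = 54.25 kWh
Cost = 43.4 × $0.14 + 54.25 × $0.10 = $6.076 + $5.425 = $11.50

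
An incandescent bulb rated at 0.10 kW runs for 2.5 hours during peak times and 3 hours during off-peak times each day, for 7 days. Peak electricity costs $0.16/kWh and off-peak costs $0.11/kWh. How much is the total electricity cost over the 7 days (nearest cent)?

$0.51

Peak energy = 0.1 kW × 2.5 h × 7 = 1.75 kWh
Off-peak energy = 0.1 kW × 3 h × 7 = 2.1 kWh
Cost = 1.75 × $0.16 + 2.1 × $0.11 = $0.28 + $0.231 = $0.51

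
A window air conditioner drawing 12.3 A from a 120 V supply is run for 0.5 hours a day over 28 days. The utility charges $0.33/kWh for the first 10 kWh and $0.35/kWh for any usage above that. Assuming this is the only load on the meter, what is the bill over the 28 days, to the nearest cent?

Power = 12.3 A × 120 V = 1476 W = 1.476 kW
Runtime = 0.5 h/day × 28 days = 14 h
Energy = 1.476 kW × 14 h = 20.664 kWh
Tier 1 (0–10 kWh): 10 × $0.33 = $3.3
Above 10 kWh: 10.664 × $0.35 = $3.7324
Bill = $7.03

$7.03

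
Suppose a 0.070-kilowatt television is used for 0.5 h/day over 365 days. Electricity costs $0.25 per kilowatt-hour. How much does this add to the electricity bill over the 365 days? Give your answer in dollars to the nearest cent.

Runtime = 0.5 h/day × 365 days = 182.5 h
Energy = 0.07 kW × 182.5 h = 12.775 kWh
Cost = 12.775 kWh × $0.25/kWh = $3.19

$3.19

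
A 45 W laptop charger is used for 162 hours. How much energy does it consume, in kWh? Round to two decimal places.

7.29 kWh

Energy = 0.045 kW × 162 h = 7.29 kWh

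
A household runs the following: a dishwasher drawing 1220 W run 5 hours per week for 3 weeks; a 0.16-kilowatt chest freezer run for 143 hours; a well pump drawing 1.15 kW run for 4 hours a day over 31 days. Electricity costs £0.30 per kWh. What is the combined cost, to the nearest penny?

£55.13

dishwasher: Runtime = 5 h/week × 3 weeks = 15 h
dishwasher: 1.22 kW × 15 h = 18.3 kWh
chest freezer: 0.16 kW × 143 h = 22.88 kWh
well pump: Runtime = 4 h/day × 31 days = 124 h
well pump: 1.15 kW × 124 h = 142.6 kWh
Total energy = 183.78 kWh
Cost = 183.78 × £0.30 = £55.13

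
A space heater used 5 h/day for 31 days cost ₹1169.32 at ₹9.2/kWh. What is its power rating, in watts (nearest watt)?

820 W

Energy = ₹1169.32 ÷ ₹9.2/kWh = 127.1 kWh
Runtime = 5 h/day × 31 days = 155 h
Power = 127.1 kWh ÷ 155 h = 0.82 kW = 820 W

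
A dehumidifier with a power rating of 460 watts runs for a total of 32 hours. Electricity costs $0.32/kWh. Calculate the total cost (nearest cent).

$4.71

Energy = 0.46 kW × 32 h = 14.72 kWh
Cost = 14.72 kWh × $0.32/kWh = $4.71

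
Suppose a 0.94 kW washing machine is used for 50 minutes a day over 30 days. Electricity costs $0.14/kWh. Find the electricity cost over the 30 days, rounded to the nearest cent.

Runtime = 50 min × 30 = 1500 min = 25 h
Energy = 0.94 kW × 25 h = 23.5 kWh
Cost = 23.5 kWh × $0.14/kWh = $3.29

$3.29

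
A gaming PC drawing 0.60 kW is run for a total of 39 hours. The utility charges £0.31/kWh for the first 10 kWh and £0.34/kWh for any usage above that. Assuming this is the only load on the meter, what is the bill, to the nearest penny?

£7.66

Energy = 0.6 kW × 39 h = 23.4 kWh
Tier 1 (0–10 kWh): 10 × £0.31 = £3.1
Above 10 kWh: 13.4 × £0.34 = £4.556
Bill = £7.66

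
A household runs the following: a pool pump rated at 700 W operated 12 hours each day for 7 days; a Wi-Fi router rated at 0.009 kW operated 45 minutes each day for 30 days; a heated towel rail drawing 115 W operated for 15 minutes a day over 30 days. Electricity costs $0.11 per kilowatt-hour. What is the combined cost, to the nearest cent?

$6.59

pool pump: Runtime = 12 h/day × 7 days = 84 h
pool pump: 0.7 kW × 84 h = 58.8 kWh
Wi-Fi router: Runtime = 45 min × 30 = 1350 min = 22.5 h
Wi-Fi router: 0.009 kW × 22.5 h = 0.2025 kWh
heated towel rail: Runtime = 15 min × 30 = 450 min = 7.5 h
heated towel rail: 0.115 kW × 7.5 h = 0.8625 kWh
Total energy = 59.865 kWh
Cost = 59.865 × $0.11 = $6.59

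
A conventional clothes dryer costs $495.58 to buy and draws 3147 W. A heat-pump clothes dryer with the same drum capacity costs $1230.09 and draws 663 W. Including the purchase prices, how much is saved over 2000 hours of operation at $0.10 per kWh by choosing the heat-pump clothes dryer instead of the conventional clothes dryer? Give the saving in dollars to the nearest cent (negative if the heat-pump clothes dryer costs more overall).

conventional clothes dryer: $495.58 + (3147/1000) kW × 2000 h × $0.10 = $495.58 + $629.4 = $1124.98
heat-pump clothes dryer: $1230.09 + (663/1000) kW × 2000 h × $0.10 = $1230.09 + $132.6 = $1362.69
Saving = $1124.98 − $1362.69 = −$237.71

-$237.71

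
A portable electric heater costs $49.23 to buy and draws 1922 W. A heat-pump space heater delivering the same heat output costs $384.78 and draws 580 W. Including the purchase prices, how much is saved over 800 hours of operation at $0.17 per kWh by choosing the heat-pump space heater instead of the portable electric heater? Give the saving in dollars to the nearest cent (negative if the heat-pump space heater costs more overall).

portable electric heater: $49.23 + (1922/1000) kW × 800 h × $0.17 = $49.23 + $261.392 = $310.622
heat-pump space heater: $384.78 + (580/1000) kW × 800 h × $0.17 = $384.78 + $78.88 = $463.66
Saving = $310.622 − $463.66 = −$153.038 → -$153.04

-$153.04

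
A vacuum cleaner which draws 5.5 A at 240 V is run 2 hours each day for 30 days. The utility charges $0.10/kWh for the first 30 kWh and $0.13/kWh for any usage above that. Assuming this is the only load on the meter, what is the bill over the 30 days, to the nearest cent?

$9.40

Power = 5.5 A × 240 V = 1320 W = 1.32 kW
Runtime = 2 h/day × 30 days = 60 h
Energy = 1.32 kW × 60 h = 79.2 kWh
Tier 1 (0–30 kWh): 30 × $0.10 = $3
Above 30 kWh: 49.2 × $0.13 = $6.396
Bill = $9.40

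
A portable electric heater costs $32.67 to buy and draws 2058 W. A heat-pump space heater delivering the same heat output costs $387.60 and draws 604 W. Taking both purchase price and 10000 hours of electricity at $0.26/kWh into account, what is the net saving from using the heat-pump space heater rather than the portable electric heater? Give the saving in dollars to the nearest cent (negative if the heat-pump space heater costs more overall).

portable electric heater: $32.67 + (2058/1000) kW × 10000 h × $0.26 = $32.67 + $5350.8 = $5383.47
heat-pump space heater: $387.60 + (604/1000) kW × 10000 h × $0.26 = $387.60 + $1570.4 = $1958
Saving = $5383.47 − $1958 = $3425.47

$3425.47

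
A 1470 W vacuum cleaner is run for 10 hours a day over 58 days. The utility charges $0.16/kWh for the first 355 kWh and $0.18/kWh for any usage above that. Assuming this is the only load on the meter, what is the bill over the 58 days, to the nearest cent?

$146.37

Runtime = 10 h/day × 58 days = 580 h
Energy = 1.47 kW × 580 h = 852.6 kWh
Tier 1 (0–355 kWh): 355 × $0.16 = $56.8
Above 355 kWh: 497.6 × $0.18 = $89.568
Bill = $146.37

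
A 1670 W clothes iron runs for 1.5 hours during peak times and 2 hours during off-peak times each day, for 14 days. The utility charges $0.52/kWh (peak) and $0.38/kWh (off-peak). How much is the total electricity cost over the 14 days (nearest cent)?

$36.01

Peak energy = 1.67 kW × 1.5 h × 14 = 35.07 kWh
Off-peak energy = 1.67 kW × 2 h × 14 = 46.76 kWh
Cost = 35.07 × $0.52 + 46.76 × $0.38 = $18.2364 + $17.7688 = $36.01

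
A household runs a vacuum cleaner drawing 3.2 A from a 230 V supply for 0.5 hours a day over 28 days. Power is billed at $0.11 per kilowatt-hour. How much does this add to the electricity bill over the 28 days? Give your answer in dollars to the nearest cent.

$1.13

Power = 3.2 A × 230 V = 736 W = 0.736 kW
Runtime = 0.5 h/day × 28 days = 14 h
Energy = 0.736 kW × 14 h = 10.304 kWh
Cost = 10.304 kWh × $0.11/kWh = $1.13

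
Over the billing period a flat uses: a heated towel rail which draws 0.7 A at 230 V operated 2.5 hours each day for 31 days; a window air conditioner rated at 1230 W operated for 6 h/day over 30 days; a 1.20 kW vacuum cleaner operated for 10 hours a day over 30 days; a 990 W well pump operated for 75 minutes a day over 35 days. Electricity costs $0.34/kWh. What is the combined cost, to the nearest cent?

$216.64

heated towel rail: Power = 0.7 A × 230 V = 161 W = 0.161 kW
heated towel rail: Runtime = 2.5 h/day × 31 days = 77.5 h
heated towel rail: 0.161 kW × 77.5 h = 12.4775 kWh
window air conditioner: Runtime = 6 h/day × 30 days = 180 h
window air conditioner: 1.23 kW × 180 h = 221.4 kWh
vacuum cleaner: Runtime = 10 h/day × 30 days = 300 h
vacuum cleaner: 1.2 kW × 300 h = 360 kWh
well pump: Runtime = 75 min × 35 = 2625 min = 43.75 h
well pump: 0.99 kW × 43.75 h = 43.3125 kWh
Total energy = 637.19 kWh
Cost = 637.19 × $0.34 = $216.64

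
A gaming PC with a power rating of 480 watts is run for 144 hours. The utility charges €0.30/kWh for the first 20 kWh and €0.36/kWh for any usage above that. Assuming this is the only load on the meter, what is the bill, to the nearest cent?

Energy = 0.48 kW × 144 h = 69.12 kWh
Tier 1 (0–20 kWh): 20 × €0.30 = €6
Above 20 kWh: 49.12 × €0.36 = €17.6832
Bill = €23.68

€23.68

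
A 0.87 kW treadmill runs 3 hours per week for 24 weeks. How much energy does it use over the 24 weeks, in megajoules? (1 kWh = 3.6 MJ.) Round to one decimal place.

225.5 MJ

Runtime = 3 h/week × 24 weeks = 72 h
Energy = 0.87 kW × 72 h = 62.64 kWh
= 62.64 × 3.6 MJ = 225.5 MJ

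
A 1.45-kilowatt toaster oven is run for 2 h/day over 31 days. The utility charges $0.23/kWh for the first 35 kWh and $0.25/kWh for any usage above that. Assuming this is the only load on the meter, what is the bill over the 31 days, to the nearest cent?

$21.78

Runtime = 2 h/day × 31 days = 62 h
Energy = 1.45 kW × 62 h = 89.9 kWh
Tier 1 (0–35 kWh): 35 × $0.23 = $8.05
Above 35 kWh: 54.9 × $0.25 = $13.725
Bill = $21.78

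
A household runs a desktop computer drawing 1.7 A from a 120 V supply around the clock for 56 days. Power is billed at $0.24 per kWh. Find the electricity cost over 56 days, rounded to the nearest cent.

$65.80

Power = 1.7 A × 120 V = 204 W = 0.204 kW
Runtime = 24 h × 56 = 1344 h
Energy = 0.204 kW × 1344 h = 274.176 kWh
Cost = 274.176 kWh × $0.24/kWh = $65.80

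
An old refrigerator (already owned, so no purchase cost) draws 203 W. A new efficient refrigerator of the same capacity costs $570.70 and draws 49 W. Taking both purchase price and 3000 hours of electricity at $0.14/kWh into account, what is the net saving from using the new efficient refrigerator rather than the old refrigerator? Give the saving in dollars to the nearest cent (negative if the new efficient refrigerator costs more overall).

old refrigerator: $0.00 + (203/1000) kW × 3000 h × $0.14 = $0.00 + $85.26 = $85.26
new efficient refrigerator: $570.70 + (49/1000) kW × 3000 h × $0.14 = $570.70 + $20.58 = $591.28
Saving = $85.26 − $591.28 = −$506.02

-$506.02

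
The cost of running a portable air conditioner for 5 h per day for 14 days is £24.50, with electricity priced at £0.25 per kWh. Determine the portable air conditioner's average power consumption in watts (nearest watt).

Energy = £24.50 ÷ £0.25/kWh = 98 kWh
Runtime = 5 h/day × 14 days = 70 h
Power = 98 kWh ÷ 70 h = 1.4 kW = 1400 W

1400 W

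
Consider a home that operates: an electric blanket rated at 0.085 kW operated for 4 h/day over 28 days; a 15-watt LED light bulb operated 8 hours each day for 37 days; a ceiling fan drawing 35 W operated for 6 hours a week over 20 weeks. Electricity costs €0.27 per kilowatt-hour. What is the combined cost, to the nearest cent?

electric blanket: Runtime = 4 h/day × 28 days = 112 h
electric blanket: 0.085 kW × 112 h = 9.52 kWh
LED light bulb: Runtime = 8 h/day × 37 days = 296 h
LED light bulb: 0.015 kW × 296 h = 4.44 kWh
ceiling fan: Runtime = 6 h/week × 20 weeks = 120 h
ceiling fan: 0.035 kW × 120 h = 4.2 kWh
Total energy = 18.16 kWh
Cost = 18.16 × €0.27 = €4.90

€4.90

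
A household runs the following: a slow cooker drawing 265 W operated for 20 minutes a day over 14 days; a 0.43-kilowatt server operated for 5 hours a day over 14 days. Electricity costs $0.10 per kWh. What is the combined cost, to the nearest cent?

slow cooker: Runtime = 20 min × 14 = 280 min = 4.666666… h
slow cooker: 0.265 kW × 4.666666… h = 1.236666… kWh
server: Runtime = 5 h/day × 14 days = 70 h
server: 0.43 kW × 70 h = 30.1 kWh
Total energy = 31.336666… kWh
Cost = 31.336666… × $0.10 = $3.13

$3.13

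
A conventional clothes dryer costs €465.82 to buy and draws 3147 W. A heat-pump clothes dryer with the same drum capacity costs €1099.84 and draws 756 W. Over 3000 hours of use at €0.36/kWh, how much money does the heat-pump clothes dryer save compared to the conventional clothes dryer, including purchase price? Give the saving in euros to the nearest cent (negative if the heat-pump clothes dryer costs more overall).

€1948.26

conventional clothes dryer: €465.82 + (3147/1000) kW × 3000 h × €0.36 = €465.82 + €3398.76 = €3864.58
heat-pump clothes dryer: €1099.84 + (756/1000) kW × 3000 h × €0.36 = €1099.84 + €816.48 = €1916.32
Saving = €3864.58 − €1916.32 = €1948.26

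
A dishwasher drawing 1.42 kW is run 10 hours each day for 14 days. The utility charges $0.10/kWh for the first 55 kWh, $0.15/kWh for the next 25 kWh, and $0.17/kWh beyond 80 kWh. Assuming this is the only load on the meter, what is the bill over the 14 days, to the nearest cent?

Runtime = 10 h/day × 14 days = 140 h
Energy = 1.42 kW × 140 h = 198.8 kWh
Tier 1 (0–55 kWh): 55 × $0.10 = $5.5
Tier 2 (55–80 kWh): 25 × $0.15 = $3.75
Above 80 kWh: 118.8 × $0.17 = $20.196
Bill = $29.45

$29.45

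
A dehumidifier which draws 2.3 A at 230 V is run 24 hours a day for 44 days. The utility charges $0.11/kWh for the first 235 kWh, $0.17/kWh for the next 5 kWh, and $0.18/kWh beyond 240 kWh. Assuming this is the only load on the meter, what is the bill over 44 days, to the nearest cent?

$84.05

Power = 2.3 A × 230 V = 529 W = 0.529 kW
Runtime = 24 h × 44 = 1056 h
Energy = 0.529 kW × 1056 h = 558.624 kWh
Tier 1 (0–235 kWh): 235 × $0.11 = $25.85
Tier 2 (235–240 kWh): 5 × $0.17 = $0.85
Above 240 kWh: 318.624 × $0.18 = $57.35232
Bill = $84.05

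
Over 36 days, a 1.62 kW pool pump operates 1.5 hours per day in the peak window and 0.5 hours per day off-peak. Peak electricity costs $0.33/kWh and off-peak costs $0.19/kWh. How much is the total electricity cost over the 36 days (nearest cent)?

Peak energy = 1.62 kW × 1.5 h × 36 = 87.48 kWh
Off-peak energy = 1.62 kW × 0.5 h × 36 = 29.16 kWh
Cost = 87.48 × $0.33 + 29.16 × $0.19 = $28.8684 + $5.5404 = $34.41

$34.41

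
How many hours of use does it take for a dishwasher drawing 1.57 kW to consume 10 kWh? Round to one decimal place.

6.4 h

Hours = 10 kWh ÷ 1.57 kW = 6.4 h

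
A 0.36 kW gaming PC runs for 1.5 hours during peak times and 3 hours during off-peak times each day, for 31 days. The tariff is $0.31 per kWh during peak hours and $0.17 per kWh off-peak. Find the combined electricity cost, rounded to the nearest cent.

$10.88

Peak energy = 0.36 kW × 1.5 h × 31 = 16.74 kWh
Off-peak energy = 0.36 kW × 3 h × 31 = 33.48 kWh
Cost = 16.74 × $0.31 + 33.48 × $0.17 = $5.1894 + $5.6916 = $10.88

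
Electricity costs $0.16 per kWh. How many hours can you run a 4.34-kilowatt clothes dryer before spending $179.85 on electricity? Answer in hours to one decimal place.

Energy available = $179.85 ÷ $0.16/kWh = 1124.0625 kWh
Hours = 1124.0625 kWh ÷ 4.34 kW = 259.0 h

259.0 h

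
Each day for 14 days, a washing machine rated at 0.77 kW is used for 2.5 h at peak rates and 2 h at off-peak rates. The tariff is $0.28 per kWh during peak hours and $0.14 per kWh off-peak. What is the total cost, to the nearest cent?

$10.56

Peak energy = 0.77 kW × 2.5 h × 14 = 26.95 kWh
Off-peak energy = 0.77 kW × 2 h × 14 = 21.56 kWh
Cost = 26.95 × $0.28 + 21.56 × $0.14 = $7.546 + $3.0184 = $10.56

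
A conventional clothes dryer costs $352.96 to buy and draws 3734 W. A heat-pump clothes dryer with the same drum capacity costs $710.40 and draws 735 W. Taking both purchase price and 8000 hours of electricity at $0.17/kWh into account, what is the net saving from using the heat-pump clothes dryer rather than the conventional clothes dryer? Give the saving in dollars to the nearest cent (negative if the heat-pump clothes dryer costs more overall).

conventional clothes dryer: $352.96 + (3734/1000) kW × 8000 h × $0.17 = $352.96 + $5078.24 = $5431.2
heat-pump clothes dryer: $710.40 + (735/1000) kW × 8000 h × $0.17 = $710.40 + $999.6 = $1710
Saving = $5431.2 − $1710 = $3721.2

$3721.20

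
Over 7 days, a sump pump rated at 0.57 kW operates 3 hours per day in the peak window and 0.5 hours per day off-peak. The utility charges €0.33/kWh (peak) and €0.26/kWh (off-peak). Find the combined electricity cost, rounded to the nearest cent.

Peak energy = 0.57 kW × 3 h × 7 = 11.97 kWh
Off-peak energy = 0.57 kW × 0.5 h × 7 = 1.995 kWh
Cost = 11.97 × €0.33 + 1.995 × €0.26 = €3.9501 + €0.5187 = €4.47

€4.47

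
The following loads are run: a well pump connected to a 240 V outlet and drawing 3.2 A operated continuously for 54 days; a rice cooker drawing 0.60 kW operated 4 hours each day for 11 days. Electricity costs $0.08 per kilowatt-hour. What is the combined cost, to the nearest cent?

$81.74

well pump: Power = 3.2 A × 240 V = 768 W = 0.768 kW
well pump: Runtime = 24 h × 54 = 1296 h
well pump: 0.768 kW × 1296 h = 995.328 kWh
rice cooker: Runtime = 4 h/day × 11 days = 44 h
rice cooker: 0.6 kW × 44 h = 26.4 kWh
Total energy = 1021.728 kWh
Cost = 1021.728 × $0.08 = $81.74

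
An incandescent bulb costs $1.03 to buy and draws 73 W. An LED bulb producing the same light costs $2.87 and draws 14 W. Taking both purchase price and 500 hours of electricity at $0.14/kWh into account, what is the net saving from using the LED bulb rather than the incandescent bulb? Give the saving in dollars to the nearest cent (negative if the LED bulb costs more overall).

incandescent bulb: $1.03 + (73/1000) kW × 500 h × $0.14 = $1.03 + $5.11 = $6.14
LED bulb: $2.87 + (14/1000) kW × 500 h × $0.14 = $2.87 + $0.98 = $3.85
Saving = $6.14 − $3.85 = $2.29

$2.29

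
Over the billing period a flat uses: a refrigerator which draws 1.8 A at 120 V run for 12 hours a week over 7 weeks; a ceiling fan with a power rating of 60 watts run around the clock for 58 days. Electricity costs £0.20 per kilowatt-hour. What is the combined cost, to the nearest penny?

£20.33

refrigerator: Power = 1.8 A × 120 V = 216 W = 0.216 kW
refrigerator: Runtime = 12 h/week × 7 weeks = 84 h
refrigerator: 0.216 kW × 84 h = 18.144 kWh
ceiling fan: Runtime = 24 h × 58 = 1392 h
ceiling fan: 0.06 kW × 1392 h = 83.52 kWh
Total energy = 101.664 kWh
Cost = 101.664 × £0.20 = £20.33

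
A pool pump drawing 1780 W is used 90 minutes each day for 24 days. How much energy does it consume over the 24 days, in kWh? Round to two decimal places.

Runtime = 90 min × 24 = 2160 min = 36 h
Energy = 1.78 kW × 36 h = 64.08 kWh

64.08 kWh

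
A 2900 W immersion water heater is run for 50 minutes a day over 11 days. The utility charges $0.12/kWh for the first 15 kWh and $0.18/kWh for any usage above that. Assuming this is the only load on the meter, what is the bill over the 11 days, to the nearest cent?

Runtime = 50 min × 11 = 550 min = 9.166666… h
Energy = 2.9 kW × 9.166666… h = 26.583333… kWh
Tier 1 (0–15 kWh): 15 × $0.12 = $1.8
Above 15 kWh: 11.583333… × $0.18 = $2.085
Bill = $3.89

$3.89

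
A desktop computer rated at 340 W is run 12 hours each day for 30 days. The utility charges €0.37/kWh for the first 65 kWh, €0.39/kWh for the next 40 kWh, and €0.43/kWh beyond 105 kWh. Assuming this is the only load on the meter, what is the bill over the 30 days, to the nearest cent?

Runtime = 12 h/day × 30 days = 360 h
Energy = 0.34 kW × 360 h = 122.4 kWh
Tier 1 (0–65 kWh): 65 × €0.37 = €24.05
Tier 2 (65–105 kWh): 40 × €0.39 = €15.6
Above 105 kWh: 17.4 × €0.43 = €7.482
Bill = €47.13

€47.13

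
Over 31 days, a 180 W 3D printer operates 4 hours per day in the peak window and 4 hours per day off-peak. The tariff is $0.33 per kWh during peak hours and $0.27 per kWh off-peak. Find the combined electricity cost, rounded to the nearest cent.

Peak energy = 0.18 kW × 4 h × 31 = 22.32 kWh
Off-peak energy = 0.18 kW × 4 h × 31 = 22.32 kWh
Cost = 22.32 × $0.33 + 22.32 × $0.27 = $7.3656 + $6.0264 = $13.39

$13.39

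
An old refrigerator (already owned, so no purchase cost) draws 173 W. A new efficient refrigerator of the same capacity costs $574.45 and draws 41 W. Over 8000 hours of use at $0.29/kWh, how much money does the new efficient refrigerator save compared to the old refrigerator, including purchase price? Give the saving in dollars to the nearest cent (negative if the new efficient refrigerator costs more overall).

-$268.21

old refrigerator: $0.00 + (173/1000) kW × 8000 h × $0.29 = $0.00 + $401.36 = $401.36
new efficient refrigerator: $574.45 + (41/1000) kW × 8000 h × $0.29 = $574.45 + $95.12 = $669.57
Saving = $401.36 − $669.57 = −$268.21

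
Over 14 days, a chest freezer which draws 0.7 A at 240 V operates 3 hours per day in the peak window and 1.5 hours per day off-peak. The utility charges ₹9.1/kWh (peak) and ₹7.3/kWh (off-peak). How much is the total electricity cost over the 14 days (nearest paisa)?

₹89.96

Power = 0.7 A × 240 V = 168 W = 0.168 kW
Peak energy = 0.168 kW × 3 h × 14 = 7.056 kWh
Off-peak energy = 0.168 kW × 1.5 h × 14 = 3.528 kWh
Cost = 7.056 × ₹9.1 + 3.528 × ₹7.3 = ₹64.2096 + ₹25.7544 = ₹89.96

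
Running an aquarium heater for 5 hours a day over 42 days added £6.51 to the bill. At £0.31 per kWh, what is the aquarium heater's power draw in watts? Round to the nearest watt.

100 W

Energy = £6.51 ÷ £0.31/kWh = 21 kWh
Runtime = 5 h/day × 42 days = 210 h
Power = 21 kWh ÷ 210 h = 0.1 kW = 100 W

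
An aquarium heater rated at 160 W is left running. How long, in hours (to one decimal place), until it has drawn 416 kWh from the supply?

Hours = 416 kWh ÷ 0.16 kW = 2600.0 h

2600.0 h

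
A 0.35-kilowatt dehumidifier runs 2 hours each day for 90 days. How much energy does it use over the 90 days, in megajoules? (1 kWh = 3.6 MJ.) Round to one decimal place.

226.8 MJ

Runtime = 2 h/day × 90 days = 180 h
Energy = 0.35 kW × 180 h = 63 kWh
= 63 × 3.6 MJ = 226.8 MJ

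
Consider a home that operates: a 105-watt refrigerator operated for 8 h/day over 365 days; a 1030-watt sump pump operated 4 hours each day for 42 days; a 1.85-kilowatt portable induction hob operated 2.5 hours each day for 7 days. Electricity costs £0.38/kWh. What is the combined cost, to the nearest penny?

£194.57

refrigerator: Runtime = 8 h/day × 365 days = 2920 h
refrigerator: 0.105 kW × 2920 h = 306.6 kWh
sump pump: Runtime = 4 h/day × 42 days = 168 h
sump pump: 1.03 kW × 168 h = 173.04 kWh
portable induction hob: Runtime = 2.5 h/day × 7 days = 17.5 h
portable induction hob: 1.85 kW × 17.5 h = 32.375 kWh
Total energy = 512.015 kWh
Cost = 512.015 × £0.38 = £194.57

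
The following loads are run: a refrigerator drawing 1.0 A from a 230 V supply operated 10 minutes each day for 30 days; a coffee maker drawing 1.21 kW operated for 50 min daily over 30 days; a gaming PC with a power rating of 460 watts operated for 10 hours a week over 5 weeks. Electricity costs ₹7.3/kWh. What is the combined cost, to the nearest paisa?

₹397.12

refrigerator: Power = 1.0 A × 230 V = 230 W = 0.23 kW
refrigerator: Runtime = 10 min × 30 = 300 min = 5 h
refrigerator: 0.23 kW × 5 h = 1.15 kWh
coffee maker: Runtime = 50 min × 30 = 1500 min = 25 h
coffee maker: 1.21 kW × 25 h = 30.25 kWh
gaming PC: Runtime = 10 h/week × 5 weeks = 50 h
gaming PC: 0.46 kW × 50 h = 23 kWh
Total energy = 54.4 kWh
Cost = 54.4 × ₹7.3 = ₹397.12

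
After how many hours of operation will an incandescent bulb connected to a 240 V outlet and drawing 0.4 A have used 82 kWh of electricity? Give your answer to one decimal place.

854.2 h

Power = 0.4 A × 240 V = 96 W = 0.096 kW
Hours = 82 kWh ÷ 0.096 kW = 854.2 h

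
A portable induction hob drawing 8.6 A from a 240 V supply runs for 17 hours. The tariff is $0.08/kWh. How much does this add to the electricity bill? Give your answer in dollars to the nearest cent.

Power = 8.6 A × 240 V = 2064 W = 2.064 kW
Energy = 2.064 kW × 17 h = 35.088 kWh
Cost = 35.088 kWh × $0.08/kWh = $2.81

$2.81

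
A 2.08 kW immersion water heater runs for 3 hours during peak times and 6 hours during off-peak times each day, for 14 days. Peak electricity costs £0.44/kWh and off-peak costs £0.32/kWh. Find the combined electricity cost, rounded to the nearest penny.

Peak energy = 2.08 kW × 3 h × 14 = 87.36 kWh
Off-peak energy = 2.08 kW × 6 h × 14 = 174.72 kWh
Cost = 87.36 × £0.44 + 174.72 × £0.32 = £38.4384 + £55.9104 = £94.35

£94.35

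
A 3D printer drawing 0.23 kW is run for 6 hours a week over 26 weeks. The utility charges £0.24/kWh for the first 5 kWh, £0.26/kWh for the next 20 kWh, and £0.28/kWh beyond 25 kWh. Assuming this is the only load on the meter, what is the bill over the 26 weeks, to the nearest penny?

Runtime = 6 h/week × 26 weeks = 156 h
Energy = 0.23 kW × 156 h = 35.88 kWh
Tier 1 (0–5 kWh): 5 × £0.24 = £1.2
Tier 2 (5–25 kWh): 20 × £0.26 = £5.2
Above 25 kWh: 10.88 × £0.28 = £3.0464
Bill = £9.45

£9.45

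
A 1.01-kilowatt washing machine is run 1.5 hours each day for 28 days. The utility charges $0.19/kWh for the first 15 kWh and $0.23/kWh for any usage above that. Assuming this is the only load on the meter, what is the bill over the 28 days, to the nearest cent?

Runtime = 1.5 h/day × 28 days = 42 h
Energy = 1.01 kW × 42 h = 42.42 kWh
Tier 1 (0–15 kWh): 15 × $0.19 = $2.85
Above 15 kWh: 27.42 × $0.23 = $6.3066
Bill = $9.16

$9.16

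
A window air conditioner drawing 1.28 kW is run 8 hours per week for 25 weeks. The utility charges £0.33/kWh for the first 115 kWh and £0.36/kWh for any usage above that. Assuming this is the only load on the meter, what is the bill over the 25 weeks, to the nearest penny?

£88.71

Runtime = 8 h/week × 25 weeks = 200 h
Energy = 1.28 kW × 200 h = 256 kWh
Tier 1 (0–115 kWh): 115 × £0.33 = £37.95
Above 115 kWh: 141 × £0.36 = £50.76
Bill = £88.71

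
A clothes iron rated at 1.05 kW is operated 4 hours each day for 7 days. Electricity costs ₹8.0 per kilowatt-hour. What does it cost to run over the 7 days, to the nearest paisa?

Runtime = 4 h/day × 7 days = 28 h
Energy = 1.05 kW × 28 h = 29.4 kWh
Cost = 29.4 kWh × ₹8.0/kWh = ₹235.20

₹235.20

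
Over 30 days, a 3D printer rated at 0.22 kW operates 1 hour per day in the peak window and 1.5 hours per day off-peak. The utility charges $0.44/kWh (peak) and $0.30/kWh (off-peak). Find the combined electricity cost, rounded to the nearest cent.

$5.87

Peak energy = 0.22 kW × 1 h × 30 = 6.6 kWh
Off-peak energy = 0.22 kW × 1.5 h × 30 = 9.9 kWh
Cost = 6.6 × $0.44 + 9.9 × $0.30 = $2.904 + $2.97 = $5.87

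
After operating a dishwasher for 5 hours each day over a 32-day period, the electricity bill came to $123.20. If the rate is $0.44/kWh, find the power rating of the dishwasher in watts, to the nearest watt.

Energy = $123.20 ÷ $0.44/kWh = 280 kWh
Runtime = 5 h/day × 32 days = 160 h
Power = 280 kWh ÷ 160 h = 1.75 kW = 1750 W

1750 W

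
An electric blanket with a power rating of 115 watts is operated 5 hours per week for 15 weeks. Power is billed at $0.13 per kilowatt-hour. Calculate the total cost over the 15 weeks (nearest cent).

$1.12

Runtime = 5 h/week × 15 weeks = 75 h
Energy = 0.115 kW × 75 h = 8.625 kWh
Cost = 8.625 kWh × $0.13/kWh = $1.12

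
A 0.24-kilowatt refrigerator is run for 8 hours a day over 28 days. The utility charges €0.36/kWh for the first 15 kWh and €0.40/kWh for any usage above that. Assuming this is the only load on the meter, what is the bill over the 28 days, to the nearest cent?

€20.90

Runtime = 8 h/day × 28 days = 224 h
Energy = 0.24 kW × 224 h = 53.76 kWh
Tier 1 (0–15 kWh): 15 × €0.36 = €5.4
Above 15 kWh: 38.76 × €0.40 = €15.504
Bill = €20.90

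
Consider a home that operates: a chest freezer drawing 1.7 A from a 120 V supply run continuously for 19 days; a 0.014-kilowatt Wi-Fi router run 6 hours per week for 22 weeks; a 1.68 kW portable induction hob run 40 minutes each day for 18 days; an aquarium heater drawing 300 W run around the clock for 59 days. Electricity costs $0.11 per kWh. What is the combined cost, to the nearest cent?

$59.38

chest freezer: Power = 1.7 A × 120 V = 204 W = 0.204 kW
chest freezer: Runtime = 24 h × 19 = 456 h
chest freezer: 0.204 kW × 456 h = 93.024 kWh
Wi-Fi router: Runtime = 6 h/week × 22 weeks = 132 h
Wi-Fi router: 0.014 kW × 132 h = 1.848 kWh
portable induction hob: Runtime = 40 min × 18 = 720 min = 12 h
portable induction hob: 1.68 kW × 12 h = 20.16 kWh
aquarium heater: Runtime = 24 h × 59 = 1416 h
aquarium heater: 0.3 kW × 1416 h = 424.8 kWh
Total energy = 539.832 kWh
Cost = 539.832 × $0.11 = $59.38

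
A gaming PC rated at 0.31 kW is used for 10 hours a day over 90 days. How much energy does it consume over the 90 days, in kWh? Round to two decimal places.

Runtime = 10 h/day × 90 days = 900 h
Energy = 0.31 kW × 900 h = 279 kWh

279.00 kWh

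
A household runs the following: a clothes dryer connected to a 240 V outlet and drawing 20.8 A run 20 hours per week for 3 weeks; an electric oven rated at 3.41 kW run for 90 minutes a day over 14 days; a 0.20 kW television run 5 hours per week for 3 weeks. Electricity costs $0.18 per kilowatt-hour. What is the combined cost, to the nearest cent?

clothes dryer: Power = 20.8 A × 240 V = 4992 W = 4.992 kW
clothes dryer: Runtime = 20 h/week × 3 weeks = 60 h
clothes dryer: 4.992 kW × 60 h = 299.52 kWh
electric oven: Runtime = 90 min × 14 = 1260 min = 21 h
electric oven: 3.41 kW × 21 h = 71.61 kWh
television: Runtime = 5 h/week × 3 weeks = 15 h
television: 0.2 kW × 15 h = 3 kWh
Total energy = 374.13 kWh
Cost = 374.13 × $0.18 = $67.34

$67.34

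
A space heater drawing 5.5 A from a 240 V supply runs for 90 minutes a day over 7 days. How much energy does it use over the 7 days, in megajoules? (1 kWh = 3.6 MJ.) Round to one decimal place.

Power = 5.5 A × 240 V = 1320 W = 1.32 kW
Runtime = 90 min × 7 = 630 min = 10.5 h
Energy = 1.32 kW × 10.5 h = 13.86 kWh
= 13.86 × 3.6 MJ = 49.9 MJ

49.9 MJ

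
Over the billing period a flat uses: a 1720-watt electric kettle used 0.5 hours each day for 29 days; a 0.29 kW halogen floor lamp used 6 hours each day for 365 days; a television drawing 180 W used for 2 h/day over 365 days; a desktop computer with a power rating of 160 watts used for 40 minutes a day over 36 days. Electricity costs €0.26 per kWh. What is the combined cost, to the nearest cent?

electric kettle: Runtime = 0.5 h/day × 29 days = 14.5 h
electric kettle: 1.72 kW × 14.5 h = 24.94 kWh
halogen floor lamp: Runtime = 6 h/day × 365 days = 2190 h
halogen floor lamp: 0.29 kW × 2190 h = 635.1 kWh
television: Runtime = 2 h/day × 365 days = 730 h
television: 0.18 kW × 730 h = 131.4 kWh
desktop computer: Runtime = 40 min × 36 = 1440 min = 24 h
desktop computer: 0.16 kW × 24 h = 3.84 kWh
Total energy = 795.28 kWh
Cost = 795.28 × €0.26 = €206.77

€206.77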